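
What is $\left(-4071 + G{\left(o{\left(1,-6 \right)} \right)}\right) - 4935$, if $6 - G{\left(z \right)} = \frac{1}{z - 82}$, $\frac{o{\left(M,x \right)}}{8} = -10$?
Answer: $- \frac{1457999}{162} \approx -9000.0$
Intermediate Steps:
$o{\left(M,x \right)} = -80$ ($o{\left(M,x \right)} = 8 \left(-10\right) = -80$)
$G{\left(z \right)} = 6 - \frac{1}{-82 + z}$ ($G{\left(z \right)} = 6 - \frac{1}{z - 82} = 6 - \frac{1}{-82 + z}$)
$\left(-4071 + G{\left(o{\left(1,-6 \right)} \right)}\right) - 4935 = \left(-4071 + \frac{-493 + 6 \left(-80\right)}{-82 - 80}\right) - 4935 = \left(-4071 + \frac{-493 - 480}{-162}\right) - 4935 = \left(-4071 - - \frac{973}{162}\right) - 4935 = \left(-4071 + \frac{973}{162}\right) - 4935 = - \frac{658529}{162} - 4935 = - \frac{1457999}{162}$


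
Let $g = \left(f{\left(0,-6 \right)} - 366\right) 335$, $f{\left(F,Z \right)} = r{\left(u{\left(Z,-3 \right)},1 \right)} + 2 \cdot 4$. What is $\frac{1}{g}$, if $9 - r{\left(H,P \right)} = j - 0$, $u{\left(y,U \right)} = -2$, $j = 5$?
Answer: $- \frac{1}{118590} \approx -8.4324 \cdot 10^{-6}$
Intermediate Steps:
$r{\left(H,P \right)} = 4$ ($r{\left(H,P \right)} = 9 - \left(5 - 0\right) = 9 - \left(5 + 0\right) = 9 - 5 = 4$)
$f{\left(F,Z \right)} = 12$ ($f{\left(F,Z \right)} = 4 + 2 \cdot 4 = 4 + 8 = 12$)
$g = -118590$ ($g = \left(12 - 366\right) 335 = \left(-354\right) 335 = -118590$)
$\frac{1}{g} = \frac{1}{-118590} = - \frac{1}{118590}$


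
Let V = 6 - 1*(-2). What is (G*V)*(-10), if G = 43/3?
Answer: -3440/3 ≈ -1146.7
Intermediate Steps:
V = 8 (V = 6 + 2 = 8)
G = 43/3 (G = 43*(1/3) = 43/3 ≈ 14.333)
(G*V)*(-10) = ((43/3)*8)*(-10) = (344/3)*(-10) = -3440/3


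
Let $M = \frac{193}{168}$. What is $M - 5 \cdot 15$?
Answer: $- \frac{12407}{168} \approx -73.851$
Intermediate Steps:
$M = \frac{193}{168}$ ($M = 193 \cdot \frac{1}{168} = \frac{193}{168} \approx 1.1488$)
$M - 5 \cdot 15 = \frac{193}{168} - 5 \cdot 15 = \frac{193}{168} - 75 = - \frac{12407}{168}$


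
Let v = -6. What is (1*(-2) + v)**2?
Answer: 64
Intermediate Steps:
(1*(-2) + v)**2 = (1*(-2) - 6)**2 = (-2 - 6)**2 = (-8)**2 = 64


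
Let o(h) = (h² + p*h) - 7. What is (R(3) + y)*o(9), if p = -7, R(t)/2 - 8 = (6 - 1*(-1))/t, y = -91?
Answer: -2321/3 ≈ -773.67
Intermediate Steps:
R(t) = 16 + 14/t (R(t) = 16 + 2*((6 - 1*(-1))/t) = 16 + 2*((6 + 1)/t) = 16 + 2*(7/t) = 16 + 14/t)
o(h) = -7 + h² - 7*h (o(h) = (h² - 7*h) - 7 = -7 + h² - 7*h)
(R(3) + y)*o(9) = ((16 + 14/3) - 91)*(-7 + 9² - 7*9) = ((16 + 14*(⅓)) - 91)*(-7 + 81 - 63) = ((16 + 14/3) - 91)*11 = (62/3 - 91)*11 = -211/3*11 = -2321/3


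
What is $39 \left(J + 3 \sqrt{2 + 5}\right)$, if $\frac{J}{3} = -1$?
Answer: $-117 + 117 \sqrt{7} \approx 192.55$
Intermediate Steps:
$J = -3$ ($J = 3 \left(-1\right) = -3$)
$39 \left(J + 3 \sqrt{2 + 5}\right) = 39 \left(-3 + 3 \sqrt{2 + 5}\right) = 39 \left(-3 + 3 \sqrt{7}\right) = -117 + 117 \sqrt{7}$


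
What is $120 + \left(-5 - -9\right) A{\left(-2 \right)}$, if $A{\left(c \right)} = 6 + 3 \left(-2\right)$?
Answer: $120$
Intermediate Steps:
$A{\left(c \right)} = 0$ ($A{\left(c \right)} = 6 - 6 = 0$)
$120 + \left(-5 - -9\right) A{\left(-2 \right)} = 120 + \left(-5 - -9\right) 0 = 120 + \left(-5 + 9\right) 0 = 120 + 4 \cdot 0 = 120 + 0 = 120$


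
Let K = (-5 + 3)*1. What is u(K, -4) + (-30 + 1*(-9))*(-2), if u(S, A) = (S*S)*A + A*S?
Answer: 70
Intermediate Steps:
K = -2 (K = -2*1 = -2)
u(S, A) = A*S + A*S**2 (u(S, A) = S**2*A + A*S = A*S**2 + A*S = A*S + A*S**2)
u(K, -4) + (-30 + 1*(-9))*(-2) = -4*(-2)*(1 - 2) + (-30 + 1*(-9))*(-2) = -4*(-2)*(-1) + (-30 - 9)*(-2) = -8 - 39*(-2) = -8 + 78 = 70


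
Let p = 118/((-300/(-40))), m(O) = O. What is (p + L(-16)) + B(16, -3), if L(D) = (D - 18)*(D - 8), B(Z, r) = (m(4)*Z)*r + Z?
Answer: 9836/15 ≈ 655.73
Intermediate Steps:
B(Z, r) = Z + 4*Z*r (B(Z, r) = (4*Z)*r + Z = 4*Z*r + Z = Z + 4*Z*r)
L(D) = (-18 + D)*(-8 + D)
p = 236/15 (p = 118/((-300*(-1/40))) = 118/(15/2) = 118*(2/15) = 236/15 ≈ 15.733)
(p + L(-16)) + B(16, -3) = (236/15 + (144 + (-16)² - 26*(-16))) + 16*(1 + 4*(-3)) = (236/15 + (144 + 256 + 416)) + 16*(1 - 12) = (236/15 + 816) + 16*(-11) = 12476/15 - 176 = 9836/15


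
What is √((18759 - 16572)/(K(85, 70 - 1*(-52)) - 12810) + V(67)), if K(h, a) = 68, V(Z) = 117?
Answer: 3*√2107565026/12742 ≈ 10.809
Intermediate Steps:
√((18759 - 16572)/(K(85, 70 - 1*(-52)) - 12810) + V(67)) = √((18759 - 16572)/(68 - 12810) + 117) = √(2187/(-12742) + 117) = √(2187*(-1/12742) + 117) = √(-2187/12742 + 117) = √(1488627/12742) = 3*√2107565026/12742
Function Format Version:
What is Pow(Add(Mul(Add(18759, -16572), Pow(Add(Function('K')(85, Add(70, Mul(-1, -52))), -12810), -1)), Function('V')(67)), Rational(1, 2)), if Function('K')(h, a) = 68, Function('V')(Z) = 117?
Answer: Mul(Rational(3, 12742), Pow(2107565026, Rational(1, 2))) ≈ 10.809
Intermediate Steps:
Pow(Add(Mul(Add(18759, -16572), Pow(Add(Function('K')(85, Add(70, Mul(-1, -52))), -12810), -1)), Function('V')(67)), Rational(1, 2)) = Pow(Add(Mul(Add(18759, -16572), Pow(Add(68, -12810), -1)), 117), Rational(1, 2)) = Pow(Add(Mul(2187, Pow(-12742, -1)), 117), Rational(1, 2)) = Pow(Add(Mul(2187, Rational(-1, 12742)), 117), Rational(1, 2)) = Pow(Add(Rational(-2187, 12742), 117), Rational(1, 2)) = Pow(Rational(1488627, 12742), Rational(1, 2)) = Mul(Rational(3, 12742), Pow(2107565026, Rational(1, 2)))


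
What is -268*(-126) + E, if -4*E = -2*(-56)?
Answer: 33740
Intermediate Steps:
E = -28 (E = -(-1)*(-56)/2 = -¼*112 = -28)
-268*(-126) + E = -268*(-126) - 28 = 33768 - 28 = 33740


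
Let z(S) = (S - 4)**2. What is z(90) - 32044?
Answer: -24648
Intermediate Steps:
z(S) = (-4 + S)**2
z(90) - 32044 = (-4 + 90)**2 - 32044 = 86**2 - 32044 = 7396 - 32044 = -24648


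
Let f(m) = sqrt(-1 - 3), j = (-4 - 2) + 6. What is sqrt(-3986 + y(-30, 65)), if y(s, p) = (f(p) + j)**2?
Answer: I*sqrt(3990) ≈ 63.166*I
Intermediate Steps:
j = 0 (j = -6 + 6 = 0)
f(m) = 2*I (f(m) = sqrt(-4) = 2*I)
y(s, p) = -4 (y(s, p) = (2*I + 0)**2 = (2*I)**2 = -4)
sqrt(-3986 + y(-30, 65)) = sqrt(-3986 - 4) = sqrt(-3990) = I*sqrt(3990)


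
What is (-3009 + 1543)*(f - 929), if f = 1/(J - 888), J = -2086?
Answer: 2025166851/1487 ≈ 1.3619e+6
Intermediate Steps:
f = -1/2974 (f = 1/(-2086 - 888) = 1/(-2974) = -1/2974 ≈ -0.00033625)
(-3009 + 1543)*(f - 929) = (-3009 + 1543)*(-1/2974 - 929) = -1466*(-2762847/2974) = 2025166851/1487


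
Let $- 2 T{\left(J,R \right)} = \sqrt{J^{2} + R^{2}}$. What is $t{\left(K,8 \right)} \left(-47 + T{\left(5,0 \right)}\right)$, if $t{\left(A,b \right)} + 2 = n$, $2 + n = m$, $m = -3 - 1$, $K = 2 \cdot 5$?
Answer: $396$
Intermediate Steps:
$K = 10$
$m = -4$ ($m = -3 - 1 = -4$)
$n = -6$ ($n = -2 - 4 = -6$)
$T{\left(J,R \right)} = - \frac{\sqrt{J^{2} + R^{2}}}{2}$
$t{\left(A,b \right)} = -8$ ($t{\left(A,b \right)} = -2 - 6 = -8$)
$t{\left(K,8 \right)} \left(-47 + T{\left(5,0 \right)}\right) = - 8 \left(-47 - \frac{\sqrt{5^{2} + 0^{2}}}{2}\right) = - 8 \left(-47 - \frac{\sqrt{25 + 0}}{2}\right) = - 8 \left(-47 - \frac{\sqrt{25}}{2}\right) = - 8 \left(-47 - \frac{5}{2}\right) = \left(-8\right) \left(- \frac{99}{2}\right) = 396$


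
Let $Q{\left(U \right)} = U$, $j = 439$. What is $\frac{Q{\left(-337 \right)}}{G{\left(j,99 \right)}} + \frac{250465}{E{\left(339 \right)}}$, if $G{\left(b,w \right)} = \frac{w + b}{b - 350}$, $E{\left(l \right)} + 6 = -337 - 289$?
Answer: $- \frac{76852873}{170008} \approx -452.05$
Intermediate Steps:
$E{\left(l \right)} = -632$ ($E{\left(l \right)} = -6 - 626 = -632$)
$G{\left(b,w \right)} = \frac{b + w}{-350 + b}$
$\frac{Q{\left(-337 \right)}}{G{\left(j,99 \right)}} + \frac{250465}{E{\left(339 \right)}} = - \frac{337}{\frac{1}{-350 + 439} \left(439 + 99\right)} + \frac{250465}{-632} = - \frac{337}{\frac{1}{89} \cdot 538} + 250465 \left(- \frac{1}{632}\right) = - \frac{337}{\frac{1}{89} \cdot 538} - \frac{250465}{632} = - \frac{337}{\frac{538}{89}} - \frac{250465}{632} = \left(-337\right) \frac{89}{538} - \frac{250465}{632} = - \frac{29993}{538} - \frac{250465}{632} = - \frac{76852873}{170008}$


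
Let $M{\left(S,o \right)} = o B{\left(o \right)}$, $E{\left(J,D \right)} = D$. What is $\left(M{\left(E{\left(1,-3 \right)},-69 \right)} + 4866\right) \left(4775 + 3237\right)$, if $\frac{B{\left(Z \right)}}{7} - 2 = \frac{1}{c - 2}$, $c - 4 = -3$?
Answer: $35116596$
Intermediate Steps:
$c = 1$ ($c = 4 - 3 = 1$)
$B{\left(Z \right)} = 7$ ($B{\left(Z \right)} = 14 + \frac{7}{1 - 2} = 14 + \frac{7}{-1} = 14 + 7 \left(-1\right) = 14 - 7 = 7$)
$M{\left(S,o \right)} = 7 o$ ($M{\left(S,o \right)} = o 7 = 7 o$)
$\left(M{\left(E{\left(1,-3 \right)},-69 \right)} + 4866\right) \left(4775 + 3237\right) = \left(7 \left(-69\right) + 4866\right) \left(4775 + 3237\right) = \left(-483 + 4866\right) 8012 = 4383 \cdot 8012 = 35116596$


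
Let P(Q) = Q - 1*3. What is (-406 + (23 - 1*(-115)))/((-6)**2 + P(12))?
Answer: -268/45 ≈ -5.9556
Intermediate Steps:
P(Q) = -3 + Q (P(Q) = Q - 3 = -3 + Q)
(-406 + (23 - 1*(-115)))/((-6)**2 + P(12)) = (-406 + (23 - 1*(-115)))/((-6)**2 + (-3 + 12)) = (-406 + (23 + 115))/(36 + 9) = (-406 + 138)/45 = -268*1/45 = -268/45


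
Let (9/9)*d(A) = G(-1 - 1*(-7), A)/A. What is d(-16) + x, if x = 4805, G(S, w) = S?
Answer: 38437/8 ≈ 4804.6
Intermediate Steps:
d(A) = 6/A (d(A) = (-1 - 1*(-7))/A = (-1 + 7)/A = 6/A)
d(-16) + x = 6/(-16) + 4805 = 6*(-1/16) + 4805 = -3/8 + 4805 = 38437/8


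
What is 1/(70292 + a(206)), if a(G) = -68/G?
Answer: 103/7240042 ≈ 1.4226e-5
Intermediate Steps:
1/(70292 + a(206)) = 1/(70292 - 68/206) = 1/(70292 - 68*1/206) = 1/(70292 - 34/103) = 1/(7240042/103) = 103/7240042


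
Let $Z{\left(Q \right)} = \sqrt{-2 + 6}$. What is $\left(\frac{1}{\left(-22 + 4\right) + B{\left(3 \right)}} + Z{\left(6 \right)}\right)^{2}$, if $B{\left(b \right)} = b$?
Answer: $\frac{841}{225} \approx 3.7378$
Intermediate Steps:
$Z{\left(Q \right)} = 2$ ($Z{\left(Q \right)} = \sqrt{4} = 2$)
$\left(\frac{1}{\left(-22 + 4\right) + B{\left(3 \right)}} + Z{\left(6 \right)}\right)^{2} = \left(\frac{1}{\left(-22 + 4\right) + 3} + 2\right)^{2} = \left(\frac{1}{-18 + 3} + 2\right)^{2} = \left(\frac{1}{-15} + 2\right)^{2} = \left(- \frac{1}{15} + 2\right)^{2} = \left(\frac{29}{15}\right)^{2} = \frac{841}{225}$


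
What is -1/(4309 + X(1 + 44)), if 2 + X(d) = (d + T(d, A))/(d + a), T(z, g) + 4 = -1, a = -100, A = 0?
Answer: -11/47369 ≈ -0.00023222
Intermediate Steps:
T(z, g) = -5 (T(z, g) = -4 - 1 = -5)
X(d) = -2 + (-5 + d)/(-100 + d) (X(d) = -2 + (d - 5)/(d - 100) = -2 + (-5 + d)/(-100 + d))
-1/(4309 + X(1 + 44)) = -1/(4309 + (195 - (1 + 44))/(-100 + (1 + 44))) = -1/(4309 + (195 - 1*45)/(-100 + 45)) = -1/(4309 + (195 - 45)/(-55)) = -1/(4309 - 1/55*150) = -1/(4309 - 30/11) = -1/47369/11 = -1*11/47369 = -11/47369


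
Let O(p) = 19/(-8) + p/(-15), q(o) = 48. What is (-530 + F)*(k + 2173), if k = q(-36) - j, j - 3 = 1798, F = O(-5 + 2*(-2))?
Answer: -446691/2 ≈ -2.2335e+5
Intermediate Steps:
O(p) = -19/8 - p/15 (O(p) = 19*(-⅛) + p*(-1/15) = -19/8 - p/15)
F = -71/40 (F = -19/8 - (-5 + 2*(-2))/15 = -19/8 - (-5 - 4)/15 = -19/8 - 1/15*(-9) = -19/8 + ⅗ = -71/40 ≈ -1.7750)
j = 1801 (j = 3 + 1798 = 1801)
k = -1753 (k = 48 - 1*1801 = 48 - 1801 = -1753)
(-530 + F)*(k + 2173) = (-530 - 71/40)*(-1753 + 2173) = -21271/40*420 = -446691/2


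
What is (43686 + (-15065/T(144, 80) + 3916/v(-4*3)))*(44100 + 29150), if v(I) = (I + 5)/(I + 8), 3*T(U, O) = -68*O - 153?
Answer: 18817670749250/5593 ≈ 3.3645e+9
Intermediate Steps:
T(U, O) = -51 - 68*O/3 (T(U, O) = (-68*O - 153)/3 = (-153 - 68*O)/3 = -51 - 68*O/3)
v(I) = (5 + I)/(8 + I)
(43686 + (-15065/T(144, 80) + 3916/v(-4*3)))*(44100 + 29150) = (43686 + (-15065/(-51 - 68/3*80) + 3916/(((5 - 4*3)/(8 - 4*3)))))*(44100 + 29150) = (43686 + (-15065/(-51 - 5440/3) + 3916/(((5 - 12)/(8 - 12)))))*73250 = (43686 + (-15065/(-5593/3) + 3916/((-7/(-4)))))*73250 = (43686 + (-15065*(-3/5593) + 3916/((-¼*(-7)))))*73250 = (43686 + (45195/5593 + 3916/(7/4)))*73250 = (43686 + (45195/5593 + 3916*(4/7)))*73250 = (43686 + (45195/5593 + 15664/7))*73250 = (43686 + 12560731/5593)*73250 = (256896529/5593)*73250 = 18817670749250/5593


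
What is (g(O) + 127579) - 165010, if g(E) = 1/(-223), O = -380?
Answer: -8347114/223 ≈ -37431.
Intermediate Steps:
g(E) = -1/223
(g(O) + 127579) - 165010 = (-1/223 + 127579) - 165010 = 28450116/223 - 165010 = -8347114/223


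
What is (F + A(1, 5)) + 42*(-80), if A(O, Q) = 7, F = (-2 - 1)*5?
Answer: -3368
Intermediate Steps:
F = -15 (F = -3*5 = -15)
(F + A(1, 5)) + 42*(-80) = (-15 + 7) + 42*(-80) = -8 - 3360 = -3368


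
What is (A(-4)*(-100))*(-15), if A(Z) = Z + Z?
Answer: -12000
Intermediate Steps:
A(Z) = 2*Z
(A(-4)*(-100))*(-15) = ((2*(-4))*(-100))*(-15) = -8*(-100)*(-15) = 800*(-15) = -12000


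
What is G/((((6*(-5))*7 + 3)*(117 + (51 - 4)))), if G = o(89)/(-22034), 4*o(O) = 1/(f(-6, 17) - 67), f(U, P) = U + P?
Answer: -1/167554291968 ≈ -5.9682e-12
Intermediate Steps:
f(U, P) = P + U
o(O) = -1/224 (o(O) = 1/(4*((17 - 6) - 67)) = 1/(4*(11 - 67)) = (1/4)/(-56) = (1/4)*(-1/56) = -1/224)
G = 1/4935616 (G = -1/224/(-22034) = -1/224*(-1/22034) = 1/4935616 ≈ 2.0261e-7)
G/((((6*(-5))*7 + 3)*(117 + (51 - 4)))) = 1/(4935616*((((6*(-5))*7 + 3)*(117 + (51 - 4))))) = 1/(4935616*(((-30*7 + 3)*(117 + 47)))) = 1/(4935616*(((-210 + 3)*164))) = 1/(4935616*((-207*164))) = (1/4935616)/(-33948) = (1/4935616)*(-1/33948) = -1/167554291968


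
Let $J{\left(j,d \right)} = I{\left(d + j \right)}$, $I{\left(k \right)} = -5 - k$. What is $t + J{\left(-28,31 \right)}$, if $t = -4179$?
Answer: $-4187$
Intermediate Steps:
$J{\left(j,d \right)} = -5 - d - j$ ($J{\left(j,d \right)} = -5 - \left(d + j\right) = -5 - d - j$)
$t + J{\left(-28,31 \right)} = -4179 - 8 = -4187$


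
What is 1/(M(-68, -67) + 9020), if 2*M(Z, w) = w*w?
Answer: 2/22529 ≈ 8.8774e-5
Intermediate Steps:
M(Z, w) = w**2/2 (M(Z, w) = (w*w)/2 = w**2/2)
1/(M(-68, -67) + 9020) = 1/((1/2)*(-67)**2 + 9020) = 1/((1/2)*4489 + 9020) = 1/(4489/2 + 9020) = 1/(22529/2) = 2/22529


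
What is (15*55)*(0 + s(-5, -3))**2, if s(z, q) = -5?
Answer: 20625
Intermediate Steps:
(15*55)*(0 + s(-5, -3))**2 = (15*55)*(0 - 5)**2 = 825*(-5)**2 = 825*25 = 20625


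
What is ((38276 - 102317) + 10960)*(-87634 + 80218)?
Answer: 393648696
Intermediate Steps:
((38276 - 102317) + 10960)*(-87634 + 80218) = (-64041 + 10960)*(-7416) = -53081*(-7416) = 393648696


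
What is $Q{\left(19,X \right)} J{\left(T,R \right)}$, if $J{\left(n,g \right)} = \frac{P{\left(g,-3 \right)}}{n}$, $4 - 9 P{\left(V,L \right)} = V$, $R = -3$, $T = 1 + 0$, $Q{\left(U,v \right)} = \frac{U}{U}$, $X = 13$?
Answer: $\frac{7}{9} \approx 0.77778$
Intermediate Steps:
$Q{\left(U,v \right)} = 1$
$T = 1$
$P{\left(V,L \right)} = \frac{4}{9} - \frac{V}{9}$
$J{\left(n,g \right)} = \frac{\frac{4}{9} - \frac{g}{9}}{n}$
$Q{\left(19,X \right)} J{\left(T,R \right)} = 1 \frac{4 - -3}{9 \cdot 1} = 1 \cdot \frac{1}{9} \cdot 1 \left(4 + 3\right) = 1 \cdot \frac{1}{9} \cdot 1 \cdot 7 = 1 \cdot \frac{7}{9} = \frac{7}{9}$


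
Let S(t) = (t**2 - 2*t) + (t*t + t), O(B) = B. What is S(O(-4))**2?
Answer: 1296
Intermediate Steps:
S(t) = -t + 2*t**2 (S(t) = (t**2 - 2*t) + (t**2 + t) = (t**2 - 2*t) + (t + t**2) = -t + 2*t**2)
S(O(-4))**2 = (-4*(-1 + 2*(-4)))**2 = (-4*(-1 - 8))**2 = (-4*(-9))**2 = 36**2 = 1296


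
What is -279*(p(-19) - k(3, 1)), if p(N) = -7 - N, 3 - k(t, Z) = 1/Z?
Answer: -2790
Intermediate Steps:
k(t, Z) = 3 - 1/Z
-279*(p(-19) - k(3, 1)) = -279*((-7 - 1*(-19)) - (3 - 1/1)) = -279*((-7 + 19) - (3 - 1*1)) = -279*(12 - (3 - 1)) = -279*(12 - 1*2) = -279*(12 - 2) = -279*10 = -2790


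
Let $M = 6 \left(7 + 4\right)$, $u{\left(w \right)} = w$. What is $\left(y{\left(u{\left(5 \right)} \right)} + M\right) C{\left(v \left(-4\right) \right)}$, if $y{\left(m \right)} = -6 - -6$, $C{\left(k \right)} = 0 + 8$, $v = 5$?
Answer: $528$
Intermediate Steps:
$C{\left(k \right)} = 8$
$y{\left(m \right)} = 0$ ($y{\left(m \right)} = -6 + 6 = 0$)
$M = 66$ ($M = 6 \cdot 11 = 66$)
$\left(y{\left(u{\left(5 \right)} \right)} + M\right) C{\left(v \left(-4\right) \right)} = \left(0 + 66\right) 8 = 66 \cdot 8 = 528$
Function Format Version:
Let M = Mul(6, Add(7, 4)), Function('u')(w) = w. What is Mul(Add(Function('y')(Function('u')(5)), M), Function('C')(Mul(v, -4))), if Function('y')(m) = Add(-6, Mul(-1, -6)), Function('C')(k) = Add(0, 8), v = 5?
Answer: 528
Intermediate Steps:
Function('C')(k) = 8
Function('y')(m) = 0 (Function('y')(m) = Add(-6, 6) = 0)
M = 66 (M = Mul(6, 11) = 66)
Mul(Add(Function('y')(Function('u')(5)), M), Function('C')(Mul(v, -4))) = Mul(Add(0, 66), 8) = Mul(66, 8) = 528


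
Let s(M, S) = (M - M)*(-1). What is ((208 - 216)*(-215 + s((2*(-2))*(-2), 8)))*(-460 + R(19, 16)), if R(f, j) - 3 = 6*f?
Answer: -589960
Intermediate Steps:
s(M, S) = 0 (s(M, S) = 0*(-1) = 0)
R(f, j) = 3 + 6*f
((208 - 216)*(-215 + s((2*(-2))*(-2), 8)))*(-460 + R(19, 16)) = ((208 - 216)*(-215 + 0))*(-460 + (3 + 6*19)) = (-8*(-215))*(-460 + (3 + 114)) = 1720*(-460 + 117) = 1720*(-343) = -589960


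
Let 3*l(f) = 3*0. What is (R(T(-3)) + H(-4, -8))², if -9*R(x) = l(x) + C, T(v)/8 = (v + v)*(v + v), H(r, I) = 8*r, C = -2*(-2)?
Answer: 85264/81 ≈ 1052.6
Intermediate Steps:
C = 4
l(f) = 0 (l(f) = (3*0)/3 = (⅓)*0 = 0)
T(v) = 32*v² (T(v) = 8*((v + v)*(v + v)) = 8*((2*v)*(2*v)) = 8*(4*v²) = 32*v²)
R(x) = -4/9 (R(x) = -(0 + 4)/9 = -⅑*4 = -4/9)
(R(T(-3)) + H(-4, -8))² = (-4/9 + 8*(-4))² = (-4/9 - 32)² = (-292/9)² = 85264/81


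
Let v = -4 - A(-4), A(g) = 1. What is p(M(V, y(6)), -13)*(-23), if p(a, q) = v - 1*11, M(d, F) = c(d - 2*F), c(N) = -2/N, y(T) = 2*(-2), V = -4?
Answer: 368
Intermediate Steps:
y(T) = -4
M(d, F) = -2/(d - 2*F)
v = -5 (v = -4 - 1*1 = -4 - 1 = -5)
p(a, q) = -16 (p(a, q) = -5 - 1*11 = -5 - 11 = -16)
p(M(V, y(6)), -13)*(-23) = -16*(-23) = 368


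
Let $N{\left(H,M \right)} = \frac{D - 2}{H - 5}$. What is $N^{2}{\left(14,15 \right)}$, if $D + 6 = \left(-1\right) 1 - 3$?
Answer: $\frac{16}{9} \approx 1.7778$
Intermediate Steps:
$D = -10$ ($D = -6 - 4 = -10$)
$N{\left(H,M \right)} = - \frac{12}{-5 + H}$ ($N{\left(H,M \right)} = \frac{-10 - 2}{H - 5} = - \frac{12}{-5 + H}$)
$N^{2}{\left(14,15 \right)} = \left(- \frac{12}{-5 + 14}\right)^{2} = \left(- \frac{12}{9}\right)^{2} = \left(\left(-12\right) \frac{1}{9}\right)^{2} = \left(- \frac{4}{3}\right)^{2} = \frac{16}{9}$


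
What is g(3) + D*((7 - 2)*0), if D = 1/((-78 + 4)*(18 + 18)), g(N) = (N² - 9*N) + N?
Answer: -15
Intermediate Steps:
g(N) = N² - 8*N
D = -1/2664 (D = 1/(-74*36) = 1/(-2664) = -1/2664 ≈ -0.00037538)
g(3) + D*((7 - 2)*0) = 3*(-8 + 3) - (7 - 2)*0/2664 = 3*(-5) - 5*0/2664 = -15 - 1/2664*0 = -15 + 0 = -15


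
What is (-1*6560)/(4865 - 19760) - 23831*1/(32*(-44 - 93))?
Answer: 76744357/13059936 ≈ 5.8763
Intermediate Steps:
(-1*6560)/(4865 - 19760) - 23831*1/(32*(-44 - 93)) = -6560/(-14895) - 23831/(32*(-137)) = -6560*(-1/14895) - 23831/(-4384) = 1312/2979 - 23831*(-1/4384) = 1312/2979 + 23831/4384 = 76744357/13059936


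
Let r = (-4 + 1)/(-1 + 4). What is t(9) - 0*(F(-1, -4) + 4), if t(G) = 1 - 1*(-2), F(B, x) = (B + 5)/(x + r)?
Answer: 3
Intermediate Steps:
r = -1 (r = -3/3 = -3*⅓ = -1)
F(B, x) = (5 + B)/(-1 + x) (F(B, x) = (B + 5)/(x - 1) = (5 + B)/(-1 + x))
t(G) = 3 (t(G) = 1 + 2 = 3)
t(9) - 0*(F(-1, -4) + 4) = 3 - 0*((5 - 1)/(-1 - 4) + 4) = 3 - 0*(4/(-5) + 4) = 3 - 0*(-⅕*4 + 4) = 3 - 0*(-⅘ + 4) = 3 - 0*16/5 = 3 - 156*0 = 3 + 0 = 3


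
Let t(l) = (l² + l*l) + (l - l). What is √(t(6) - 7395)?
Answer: I*√7323 ≈ 85.575*I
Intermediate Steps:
t(l) = 2*l² (t(l) = (l² + l²) + 0 = 2*l² + 0 = 2*l²)
√(t(6) - 7395) = √(2*6² - 7395) = √(2*36 - 7395) = √(72 - 7395) = √(-7323) = I*√7323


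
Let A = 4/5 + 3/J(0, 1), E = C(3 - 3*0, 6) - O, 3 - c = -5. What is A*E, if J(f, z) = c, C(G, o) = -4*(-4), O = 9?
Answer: 329/40 ≈ 8.2250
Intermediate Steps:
c = 8 (c = 3 - 1*(-5) = 3 + 5 = 8)
C(G, o) = 16
J(f, z) = 8
E = 7 (E = 16 - 1*9 = 16 - 9 = 7)
A = 47/40 (A = 4/5 + 3/8 = 4*(⅕) + 3*(⅛) = ⅘ + 3/8 = 47/40 ≈ 1.1750)
A*E = (47/40)*7 = 329/40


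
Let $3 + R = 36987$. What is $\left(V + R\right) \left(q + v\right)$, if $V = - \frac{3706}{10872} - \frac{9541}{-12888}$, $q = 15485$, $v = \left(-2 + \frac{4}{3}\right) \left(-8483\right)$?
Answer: $\frac{4564719873444689}{5838264} \approx 7.8186 \cdot 10^{8}$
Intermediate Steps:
$v = \frac{16966}{3}$ ($v = \left(-2 + 4 \cdot \frac{1}{3}\right) \left(-8483\right) = \left(-2 + \frac{4}{3}\right) \left(-8483\right) = \left(- \frac{2}{3}\right) \left(-8483\right) = \frac{16966}{3} \approx 5655.3$)
$R = 36984$ ($R = -3 + 36987 = 36984$)
$V = \frac{777317}{1946088}$ ($V = \left(-3706\right) \frac{1}{10872} - - \frac{9541}{12888} = - \frac{1853}{5436} + \frac{9541}{12888} = \frac{777317}{1946088} \approx 0.39943$)
$\left(V + R\right) \left(q + v\right) = \left(\frac{777317}{1946088} + 36984\right) \left(15485 + \frac{16966}{3}\right) = \frac{71974895909}{1946088} \cdot \frac{63421}{3} = \frac{4564719873444689}{5838264}$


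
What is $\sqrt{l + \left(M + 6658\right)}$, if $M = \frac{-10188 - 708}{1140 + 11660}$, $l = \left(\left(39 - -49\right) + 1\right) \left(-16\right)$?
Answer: $\frac{\sqrt{8373038}}{40} \approx 72.34$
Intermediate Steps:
$l = -1424$ ($l = \left(\left(39 + 49\right) + 1\right) \left(-16\right) = \left(88 + 1\right) \left(-16\right) = 89 \left(-16\right) = -1424$)
$M = - \frac{681}{800}$ ($M = - \frac{10896}{12800} = \left(-10896\right) \frac{1}{12800} = - \frac{681}{800} \approx -0.85125$)
$\sqrt{l + \left(M + 6658\right)} = \sqrt{-1424 + \left(- \frac{681}{800} + 6658\right)} = \sqrt{-1424 + \frac{5325719}{800}} = \sqrt{\frac{4186519}{800}} = \frac{\sqrt{8373038}}{40}$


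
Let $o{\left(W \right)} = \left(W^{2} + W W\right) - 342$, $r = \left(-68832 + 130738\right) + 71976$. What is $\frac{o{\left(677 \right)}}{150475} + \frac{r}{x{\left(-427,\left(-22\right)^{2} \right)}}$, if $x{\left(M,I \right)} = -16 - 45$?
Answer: $- \frac{20089998674}{9178975} \approx -2188.7$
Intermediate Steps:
$r = 133882$ ($r = 61906 + 71976 = 133882$)
$o{\left(W \right)} = -342 + 2 W^{2}$ ($o{\left(W \right)} = \left(W^{2} + W^{2}\right) - 342 = 2 W^{2} - 342 = -342 + 2 W^{2}$)
$x{\left(M,I \right)} = -61$
$\frac{o{\left(677 \right)}}{150475} + \frac{r}{x{\left(-427,\left(-22\right)^{2} \right)}} = \frac{-342 + 2 \cdot 677^{2}}{150475} + \frac{133882}{-61} = \left(-342 + 2 \cdot 458329\right) \frac{1}{150475} + 133882 \left(- \frac{1}{61}\right) = \left(-342 + 916658\right) \frac{1}{150475} - \frac{133882}{61} = 916316 \cdot \frac{1}{150475} - \frac{133882}{61} = \frac{916316}{150475} - \frac{133882}{61} = - \frac{20089998674}{9178975}$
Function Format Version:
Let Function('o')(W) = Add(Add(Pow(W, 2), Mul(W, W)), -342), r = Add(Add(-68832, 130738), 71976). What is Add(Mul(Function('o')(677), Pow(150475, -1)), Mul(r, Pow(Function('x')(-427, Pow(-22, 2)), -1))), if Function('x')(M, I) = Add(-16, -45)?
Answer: Rational(-20089998674, 9178975) ≈ -2188.7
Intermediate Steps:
r = 133882 (r = Add(61906, 71976) = 133882)
Function('o')(W) = Add(-342, Mul(2, Pow(W, 2))) (Function('o')(W) = Add(Add(Pow(W, 2), Pow(W, 2)), -342) = Add(Mul(2, Pow(W, 2)), -342) = Add(-342, Mul(2, Pow(W, 2))))
Function('x')(M, I) = -61
Add(Mul(Function('o')(677), Pow(150475, -1)), Mul(r, Pow(Function('x')(-427, Pow(-22, 2)), -1))) = Add(Mul(Add(-342, Mul(2, Pow(677, 2))), Pow(150475, -1)), Mul(133882, Pow(-61, -1))) = Add(Mul(Add(-342, Mul(2, 458329)), Rational(1, 150475)), Mul(133882, Rational(-1, 61))) = Add(Mul(Add(-342, 916658), Rational(1, 150475)), Rational(-133882, 61)) = Add(Mul(916316, Rational(1, 150475)), Rational(-133882, 61)) = Add(Rational(916316, 150475), Rational(-133882, 61)) = Rational(-20089998674, 9178975)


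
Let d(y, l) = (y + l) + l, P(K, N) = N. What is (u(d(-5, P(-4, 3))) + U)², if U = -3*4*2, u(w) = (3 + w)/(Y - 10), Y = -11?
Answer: 258064/441 ≈ 585.18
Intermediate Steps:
d(y, l) = y + 2*l (d(y, l) = (l + y) + l = y + 2*l)
u(w) = -⅐ - w/21 (u(w) = (3 + w)/(-11 - 10) = (3 + w)/(-21) = (3 + w)*(-1/21) = -⅐ - w/21)
U = -24 (U = -12*2 = -24)
(u(d(-5, P(-4, 3))) + U)² = ((-⅐ - (-5 + 2*3)/21) - 24)² = ((-⅐ - (-5 + 6)/21) - 24)² = ((-⅐ - 1/21*1) - 24)² = ((-⅐ - 1/21) - 24)² = (-4/21 - 24)² = (-508/21)² = 258064/441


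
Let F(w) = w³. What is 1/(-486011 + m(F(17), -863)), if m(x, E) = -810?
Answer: -1/486821 ≈ -2.0541e-6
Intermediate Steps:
1/(-486011 + m(F(17), -863)) = 1/(-486011 - 810) = 1/(-486821) = -1/486821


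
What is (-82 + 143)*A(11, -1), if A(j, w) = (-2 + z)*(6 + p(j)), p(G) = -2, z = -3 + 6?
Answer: 244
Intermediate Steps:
z = 3
A(j, w) = 4 (A(j, w) = (-2 + 3)*(6 - 2) = 1*4 = 4)
(-82 + 143)*A(11, -1) = (-82 + 143)*4 = 61*4 = 244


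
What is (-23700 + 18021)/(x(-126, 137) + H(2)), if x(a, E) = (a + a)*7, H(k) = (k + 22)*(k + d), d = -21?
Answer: 1893/740 ≈ 2.5581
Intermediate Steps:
H(k) = (-21 + k)*(22 + k) (H(k) = (k + 22)*(k - 21) = (22 + k)*(-21 + k) = (-21 + k)*(22 + k))
x(a, E) = 14*a (x(a, E) = (2*a)*7 = 14*a)
(-23700 + 18021)/(x(-126, 137) + H(2)) = (-23700 + 18021)/(14*(-126) + (-462 + 2 + 2²)) = -5679/(-1764 + (-462 + 2 + 4)) = -5679/(-1764 - 456) = -5679/(-2220) = -5679*(-1/2220) = 1893/740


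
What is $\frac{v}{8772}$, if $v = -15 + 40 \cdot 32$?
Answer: $\frac{1265}{8772} \approx 0.14421$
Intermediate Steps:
$v = 1265$ ($v = -15 + 1280 = 1265$)
$\frac{v}{8772} = \frac{1265}{8772}$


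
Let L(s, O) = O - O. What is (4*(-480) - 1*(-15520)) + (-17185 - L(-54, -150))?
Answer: -3585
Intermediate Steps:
L(s, O) = 0
(4*(-480) - 1*(-15520)) + (-17185 - L(-54, -150)) = (4*(-480) - 1*(-15520)) + (-17185 - 1*0) = (-1920 + 15520) + (-17185 + 0) = 13600 - 17185 = -3585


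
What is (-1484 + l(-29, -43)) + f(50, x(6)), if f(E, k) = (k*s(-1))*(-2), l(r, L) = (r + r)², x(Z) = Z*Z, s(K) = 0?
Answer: 1880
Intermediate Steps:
x(Z) = Z²
l(r, L) = 4*r² (l(r, L) = (2*r)² = 4*r²)
f(E, k) = 0 (f(E, k) = (k*0)*(-2) = 0*(-2) = 0)
(-1484 + l(-29, -43)) + f(50, x(6)) = (-1484 + 4*(-29)²) + 0 = (-1484 + 4*841) + 0 = (-1484 + 3364) + 0 = 1880 + 0 = 1880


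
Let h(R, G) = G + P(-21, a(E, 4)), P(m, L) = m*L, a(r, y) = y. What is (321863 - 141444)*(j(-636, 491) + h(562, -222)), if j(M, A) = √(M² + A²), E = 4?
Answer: -55208214 + 180419*√645577 ≈ 8.9754e+7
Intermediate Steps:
P(m, L) = L*m
h(R, G) = -84 + G (h(R, G) = G + 4*(-21) = G - 84 = -84 + G)
j(M, A) = √(A² + M²)
(321863 - 141444)*(j(-636, 491) + h(562, -222)) = (321863 - 141444)*(√(491² + (-636)²) + (-84 - 222)) = 180419*(√(241081 + 404496) - 306) = 180419*(√645577 - 306) = 180419*(-306 + √645577) = -55208214 + 180419*√645577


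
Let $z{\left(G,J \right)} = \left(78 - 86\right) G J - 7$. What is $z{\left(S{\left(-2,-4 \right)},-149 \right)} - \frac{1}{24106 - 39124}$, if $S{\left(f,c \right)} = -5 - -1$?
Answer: $- \frac{71710949}{15018} \approx -4775.0$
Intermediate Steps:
$S{\left(f,c \right)} = -4$ ($S{\left(f,c \right)} = -5 + 1 = -4$)
$z{\left(G,J \right)} = -7 - 8 G J$ ($z{\left(G,J \right)} = - 8 G J - 7 = -7 - 8 G J$)
$z{\left(S{\left(-2,-4 \right)},-149 \right)} - \frac{1}{24106 - 39124} = \left(-7 - \left(-32\right) \left(-149\right)\right) - \frac{1}{24106 - 39124} = \left(-7 - 4768\right) - \frac{1}{-15018} = -4775 - - \frac{1}{15018} = -4775 + \frac{1}{15018} = - \frac{71710949}{15018}$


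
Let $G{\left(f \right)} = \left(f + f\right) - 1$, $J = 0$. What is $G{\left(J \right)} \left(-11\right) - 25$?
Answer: $-14$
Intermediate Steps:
$G{\left(f \right)} = -1 + 2 f$ ($G{\left(f \right)} = 2 f - 1 = -1 + 2 f$)
$G{\left(J \right)} \left(-11\right) - 25 = \left(-1 + 2 \cdot 0\right) \left(-11\right) - 25 = \left(-1 + 0\right) \left(-11\right) - 25 = \left(-1\right) \left(-11\right) - 25 = 11 - 25 = -14$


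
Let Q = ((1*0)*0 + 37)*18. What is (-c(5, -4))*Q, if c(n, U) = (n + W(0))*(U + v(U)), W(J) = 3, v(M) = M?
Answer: 42624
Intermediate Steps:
c(n, U) = 2*U*(3 + n) (c(n, U) = (n + 3)*(U + U) = (3 + n)*(2*U) = 2*U*(3 + n))
Q = 666 (Q = (0*0 + 37)*18 = (0 + 37)*18 = 37*18 = 666)
(-c(5, -4))*Q = -2*(-4)*(3 + 5)*666 = -2*(-4)*8*666 = -1*(-64)*666 = 64*666 = 42624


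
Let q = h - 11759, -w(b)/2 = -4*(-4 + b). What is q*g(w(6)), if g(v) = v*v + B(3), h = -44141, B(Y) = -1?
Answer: -14254500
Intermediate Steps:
w(b) = -32 + 8*b (w(b) = -(-8)*(-4 + b) = -2*(16 - 4*b) = -32 + 8*b)
g(v) = -1 + v² (g(v) = v*v - 1 = v² - 1 = -1 + v²)
q = -55900 (q = -44141 - 11759 = -55900)
q*g(w(6)) = -55900*(-1 + (-32 + 8*6)²) = -55900*(-1 + (-32 + 48)²) = -55900*(-1 + 16²) = -55900*(-1 + 256) = -55900*255 = -14254500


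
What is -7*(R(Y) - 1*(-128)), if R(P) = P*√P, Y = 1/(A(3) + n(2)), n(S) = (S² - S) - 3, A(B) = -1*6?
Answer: -896 + I*√7/7 ≈ -896.0 + 0.37796*I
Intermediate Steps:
A(B) = -6
n(S) = -3 + S² - S
Y = -⅐ (Y = 1/(-6 + (-3 + 2² - 1*2)) = 1/(-6 + (-3 + 4 - 2)) = 1/(-6 - 1) = 1/(-7) = -⅐ ≈ -0.14286)
R(P) = P^(3/2)
-7*(R(Y) - 1*(-128)) = -7*((-⅐)^(3/2) - 1*(-128)) = -7*(-I*√7/49 + 128) = -7*(128 - I*√7/49) = -896 + I*√7/7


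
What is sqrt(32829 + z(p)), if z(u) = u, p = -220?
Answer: sqrt(32609) ≈ 180.58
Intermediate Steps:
sqrt(32829 + z(p)) = sqrt(32829 - 220) = sqrt(32609)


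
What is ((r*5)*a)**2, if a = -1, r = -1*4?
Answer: 400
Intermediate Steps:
r = -4
((r*5)*a)**2 = (-4*5*(-1))**2 = (-20*(-1))**2 = 20**2 = 400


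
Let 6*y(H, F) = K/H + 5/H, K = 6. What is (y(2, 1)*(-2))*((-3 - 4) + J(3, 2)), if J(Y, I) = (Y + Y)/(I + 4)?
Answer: 11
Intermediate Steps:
J(Y, I) = 2*Y/(4 + I) (J(Y, I) = (2*Y)/(4 + I) = 2*Y/(4 + I))
y(H, F) = 11/(6*H) (y(H, F) = (6/H + 5/H)/6 = (11/H)/6 = 11/(6*H))
(y(2, 1)*(-2))*((-3 - 4) + J(3, 2)) = (((11/6)/2)*(-2))*((-3 - 4) + 2*3/(4 + 2)) = (((11/6)*(1/2))*(-2))*(-7 + 2*3/6) = ((11/12)*(-2))*(-7 + 2*3*(1/6)) = -11*(-7 + 1)/6 = -11/6*(-6) = 11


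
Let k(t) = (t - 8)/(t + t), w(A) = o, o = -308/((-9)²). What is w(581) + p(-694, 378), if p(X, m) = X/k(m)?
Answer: -21305872/14985 ≈ -1421.8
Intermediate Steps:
o = -308/81 ≈ -3.8025
w(A) = -308/81
k(t) = (-8 + t)/(2*t) (k(t) = (-8 + t)/((2*t)) = (-8 + t)*(1/(2*t)) = (-8 + t)/(2*t))
p(X, m) = 2*X*m/(-8 + m) (p(X, m) = X/(((-8 + m)/(2*m))) = X*(2*m/(-8 + m)) = 2*X*m/(-8 + m))
w(581) + p(-694, 378) = -308/81 + 2*(-694)*378/(-8 + 378) = -308/81 + 2*(-694)*378/370 = -308/81 + 2*(-694)*378*(1/370) = -308/81 - 262332/185 = -21305872/14985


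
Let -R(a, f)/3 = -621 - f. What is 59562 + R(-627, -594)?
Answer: 59643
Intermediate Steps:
R(a, f) = 1863 + 3*f (R(a, f) = -3*(-621 - f) = 1863 + 3*f)
59562 + R(-627, -594) = 59562 + (1863 + 3*(-594)) = 59562 + (1863 - 1782) = 59562 + 81 = 59643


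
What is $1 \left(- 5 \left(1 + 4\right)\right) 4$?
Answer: $-100$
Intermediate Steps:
$1 \left(- 5 \left(1 + 4\right)\right) 4 = 1 \left(\left(-5\right) 5\right) 4 = 1 \left(-25\right) 4 = \left(-25\right) 4 = -100$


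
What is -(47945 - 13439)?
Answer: -34506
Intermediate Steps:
-(47945 - 13439) = -1*34506 = -34506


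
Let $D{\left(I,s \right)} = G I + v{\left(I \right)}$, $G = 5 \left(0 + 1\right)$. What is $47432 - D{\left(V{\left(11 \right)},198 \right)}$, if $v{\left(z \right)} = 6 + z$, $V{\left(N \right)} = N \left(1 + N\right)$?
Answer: $46634$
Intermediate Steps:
$G = 5$ ($G = 5 \cdot 1 = 5$)
$D{\left(I,s \right)} = 6 + 6 I$ ($D{\left(I,s \right)} = 5 I + \left(6 + I\right) = 6 + 6 I$)
$47432 - D{\left(V{\left(11 \right)},198 \right)} = 47432 - \left(6 + 6 \cdot 11 \left(1 + 11\right)\right) = 47432 - \left(6 + 6 \cdot 11 \cdot 12\right) = 47432 - \left(6 + 6 \cdot 132\right) = 47432 - \left(6 + 792\right) = 47432 - 798 = 46634$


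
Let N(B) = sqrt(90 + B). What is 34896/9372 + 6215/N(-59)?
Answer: 2908/781 + 6215*sqrt(31)/31 ≈ 1120.0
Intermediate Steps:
34896/9372 + 6215/N(-59) = 34896/9372 + 6215/(sqrt(90 - 59)) = 34896*(1/9372) + 6215/(sqrt(31)) = 2908/781 + 6215*(sqrt(31)/31) = 2908/781 + 6215*sqrt(31)/31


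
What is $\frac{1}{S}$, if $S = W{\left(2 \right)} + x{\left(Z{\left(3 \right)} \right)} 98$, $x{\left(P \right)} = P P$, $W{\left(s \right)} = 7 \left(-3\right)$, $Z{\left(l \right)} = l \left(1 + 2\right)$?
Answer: $\frac{1}{7917} \approx 0.00012631$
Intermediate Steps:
$Z{\left(l \right)} = 3 l$ ($Z{\left(l \right)} = l 3 = 3 l$)
$W{\left(s \right)} = -21$
$x{\left(P \right)} = P^{2}$
$S = 7917$ ($S = -21 + \left(3 \cdot 3\right)^{2} \cdot 98 = -21 + 9^{2} \cdot 98 = -21 + 81 \cdot 98 = -21 + 7938 = 7917$)
$\frac{1}{S} = \frac{1}{7917}$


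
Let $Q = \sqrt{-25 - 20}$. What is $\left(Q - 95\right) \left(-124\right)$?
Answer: $11780 - 372 i \sqrt{5} \approx 11780.0 - 831.82 i$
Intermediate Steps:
$Q = 3 i \sqrt{5}$ ($Q = \sqrt{-45} = 3 i \sqrt{5} \approx 6.7082 i$)
$\left(Q - 95\right) \left(-124\right) = \left(3 i \sqrt{5} - 95\right) \left(-124\right) = \left(-95 + 3 i \sqrt{5}\right) \left(-124\right) = 11780 - 372 i \sqrt{5}$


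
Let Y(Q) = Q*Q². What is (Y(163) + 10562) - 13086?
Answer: 4328223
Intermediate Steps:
Y(Q) = Q³
(Y(163) + 10562) - 13086 = (163³ + 10562) - 13086 = (4330747 + 10562) - 13086 = 4341309 - 13086 = 4328223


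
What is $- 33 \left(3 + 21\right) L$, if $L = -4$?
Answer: $3168$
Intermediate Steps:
$- 33 \left(3 + 21\right) L = - 33 \left(3 + 21\right) \left(-4\right) = \left(-33\right) 24 \left(-4\right) = \left(-792\right) \left(-4\right) = 3168$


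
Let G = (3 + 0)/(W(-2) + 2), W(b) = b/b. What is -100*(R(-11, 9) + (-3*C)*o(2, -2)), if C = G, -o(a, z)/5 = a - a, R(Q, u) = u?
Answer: -900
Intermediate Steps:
W(b) = 1
o(a, z) = 0 (o(a, z) = -5*(a - a) = -5*0 = 0)
G = 1 (G = (3 + 0)/(1 + 2) = 3/3 = 3*(⅓) = 1)
C = 1
-100*(R(-11, 9) + (-3*C)*o(2, -2)) = -100*(9 - 3*1*0) = -100*(9 - 3*0) = -100*(9 + 0) = -100*9 = -900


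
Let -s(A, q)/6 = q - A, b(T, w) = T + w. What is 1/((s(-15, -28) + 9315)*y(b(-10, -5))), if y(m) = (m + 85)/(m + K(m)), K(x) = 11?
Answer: -2/328755 ≈ -6.0836e-6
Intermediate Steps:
s(A, q) = -6*q + 6*A (s(A, q) = -6*(q - A) = -6*q + 6*A)
y(m) = (85 + m)/(11 + m) (y(m) = (m + 85)/(m + 11) = (85 + m)/(11 + m))
1/((s(-15, -28) + 9315)*y(b(-10, -5))) = 1/(((-6*(-28) + 6*(-15)) + 9315)*(((85 + (-10 - 5))/(11 + (-10 - 5))))) = 1/(((168 - 90) + 9315)*(((85 - 15)/(11 - 15)))) = 1/((78 + 9315)*((70/(-4)))) = 1/(9393*((-¼*70))) = 1/(9393*(-35/2)) = (1/9393)*(-2/35) = -2/328755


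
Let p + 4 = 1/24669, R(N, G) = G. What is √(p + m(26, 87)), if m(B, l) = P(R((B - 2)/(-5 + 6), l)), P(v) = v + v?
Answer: √11495016671/8223 ≈ 13.038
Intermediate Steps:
p = -98675/24669 (p = -4 + 1/24669 = -98675/24669 ≈ -4.0000)
P(v) = 2*v
m(B, l) = 2*l
√(p + m(26, 87)) = √(-98675/24669 + 2*87) = √(-98675/24669 + 174) = √(4193731/24669) = √11495016671/8223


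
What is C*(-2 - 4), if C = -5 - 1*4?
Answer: 54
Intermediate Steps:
C = -9 (C = -5 - 4 = -9)
C*(-2 - 4) = -9*(-2 - 4) = -9*(-6) = 54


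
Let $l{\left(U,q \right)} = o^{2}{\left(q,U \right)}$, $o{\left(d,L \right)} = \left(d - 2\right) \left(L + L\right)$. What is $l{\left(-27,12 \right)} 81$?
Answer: $23619600$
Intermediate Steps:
$o{\left(d,L \right)} = 2 L \left(-2 + d\right)$ ($o{\left(d,L \right)} = \left(-2 + d\right) 2 L = 2 L \left(-2 + d\right)$)
$l{\left(U,q \right)} = 4 U^{2} \left(-2 + q\right)^{2}$ ($l{\left(U,q \right)} = \left(2 U \left(-2 + q\right)\right)^{2} = 4 U^{2} \left(-2 + q\right)^{2}$)
$l{\left(-27,12 \right)} 81 = 4 \left(-27\right)^{2} \left(-2 + 12\right)^{2} \cdot 81 = 4 \cdot 729 \cdot 10^{2} \cdot 81 = 4 \cdot 729 \cdot 100 \cdot 81 = 291600 \cdot 81 = 23619600$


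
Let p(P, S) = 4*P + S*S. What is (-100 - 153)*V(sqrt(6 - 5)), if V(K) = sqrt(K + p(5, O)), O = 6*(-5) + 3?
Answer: -1265*sqrt(30) ≈ -6928.7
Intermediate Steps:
O = -27 (O = -30 + 3 = -27)
p(P, S) = S**2 + 4*P (p(P, S) = 4*P + S**2 = S**2 + 4*P)
V(K) = sqrt(749 + K) (V(K) = sqrt(K + ((-27)**2 + 4*5)) = sqrt(K + (729 + 20)) = sqrt(K + 749) = sqrt(749 + K))
(-100 - 153)*V(sqrt(6 - 5)) = (-100 - 153)*sqrt(749 + sqrt(6 - 5)) = -253*sqrt(749 + sqrt(1)) = -253*sqrt(749 + 1) = -1265*sqrt(30)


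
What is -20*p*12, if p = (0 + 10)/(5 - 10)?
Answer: 480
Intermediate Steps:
p = -2 (p = 10/(-5) = 10*(-1/5) = -2)
-20*p*12 = -20*(-2)*12 = 40*12 = 480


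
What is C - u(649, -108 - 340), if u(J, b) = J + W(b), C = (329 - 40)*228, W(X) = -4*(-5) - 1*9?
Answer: 65232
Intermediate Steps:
W(X) = 11 (W(X) = 20 - 9 = 11)
C = 65892 (C = 289*228 = 65892)
u(J, b) = 11 + J (u(J, b) = J + 11 = 11 + J)
C - u(649, -108 - 340) = 65892 - (11 + 649) = 65892 - 1*660 = 65892 - 660 = 65232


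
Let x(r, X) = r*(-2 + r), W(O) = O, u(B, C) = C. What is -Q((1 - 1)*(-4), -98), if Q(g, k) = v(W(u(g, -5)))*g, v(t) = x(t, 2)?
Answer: 0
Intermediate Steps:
v(t) = t*(-2 + t)
Q(g, k) = 35*g (Q(g, k) = (-5*(-2 - 5))*g = (-5*(-7))*g = 35*g)
-Q((1 - 1)*(-4), -98) = -35*(1 - 1)*(-4) = -35*0*(-4) = -35*0 = -1*0 = 0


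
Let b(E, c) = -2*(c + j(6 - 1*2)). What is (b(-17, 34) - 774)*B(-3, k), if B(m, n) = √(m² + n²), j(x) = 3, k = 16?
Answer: -848*√265 ≈ -13804.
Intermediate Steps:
b(E, c) = -6 - 2*c (b(E, c) = -2*(c + 3) = -2*(3 + c) = -6 - 2*c)
(b(-17, 34) - 774)*B(-3, k) = ((-6 - 2*34) - 774)*√((-3)² + 16²) = ((-6 - 68) - 774)*√(9 + 256) = (-74 - 774)*√265 = -848*√265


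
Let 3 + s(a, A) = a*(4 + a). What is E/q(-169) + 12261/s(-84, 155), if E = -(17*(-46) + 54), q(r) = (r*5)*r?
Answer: 45021079/24595415 ≈ 1.8305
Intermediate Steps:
q(r) = 5*r**2 (q(r) = (5*r)*r = 5*r**2)
s(a, A) = -3 + a*(4 + a)
E = 728 (E = -(-782 + 54) = -1*(-728) = 728)
E/q(-169) + 12261/s(-84, 155) = 728/((5*(-169)**2)) + 12261/(-3 + (-84)**2 + 4*(-84)) = 728/((5*28561)) + 12261/(-3 + 7056 - 336) = 728/142805 + 12261/6717 = 728*(1/142805) + 12261*(1/6717) = 56/10985 + 4087/2239 = 45021079/24595415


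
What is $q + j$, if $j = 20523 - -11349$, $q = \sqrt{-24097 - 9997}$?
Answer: $31872 + i \sqrt{34094} \approx 31872.0 + 184.65 i$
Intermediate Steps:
$q = i \sqrt{34094}$ ($q = \sqrt{-34094} = i \sqrt{34094} \approx 184.65 i$)
$j = 31872$ ($j = 20523 + 11349 = 31872$)
$q + j = i \sqrt{34094} + 31872 = 31872 + i \sqrt{34094}$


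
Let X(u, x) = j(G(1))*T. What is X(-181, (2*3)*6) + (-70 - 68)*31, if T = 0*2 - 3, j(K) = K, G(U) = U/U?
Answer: -4281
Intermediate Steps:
G(U) = 1
T = -3 (T = 0 - 3 = -3)
X(u, x) = -3 (X(u, x) = 1*(-3) = -3)
X(-181, (2*3)*6) + (-70 - 68)*31 = -3 + (-70 - 68)*31 = -3 - 138*31 = -3 - 4278 = -4281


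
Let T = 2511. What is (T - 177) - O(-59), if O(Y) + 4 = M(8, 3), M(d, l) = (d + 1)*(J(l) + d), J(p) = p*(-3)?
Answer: 2347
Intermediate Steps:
J(p) = -3*p
M(d, l) = (1 + d)*(d - 3*l) (M(d, l) = (d + 1)*(-3*l + d) = (1 + d)*(d - 3*l))
O(Y) = -13 (O(Y) = -4 + (8 + 8**2 - 3*3 - 3*8*3) = -4 + (8 + 64 - 9 - 72) = -4 - 9 = -13)
(T - 177) - O(-59) = (2511 - 177) - 1*(-13) = 2334 + 13 = 2347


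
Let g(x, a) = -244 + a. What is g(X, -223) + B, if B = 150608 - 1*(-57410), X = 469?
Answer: 207551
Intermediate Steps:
B = 208018 (B = 150608 + 57410 = 208018)
g(X, -223) + B = (-244 - 223) + 208018 = -467 + 208018 = 207551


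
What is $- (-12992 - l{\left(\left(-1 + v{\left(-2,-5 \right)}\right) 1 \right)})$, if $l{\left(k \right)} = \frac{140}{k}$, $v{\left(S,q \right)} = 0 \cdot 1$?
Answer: $12852$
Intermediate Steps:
$v{\left(S,q \right)} = 0$
$- (-12992 - l{\left(\left(-1 + v{\left(-2,-5 \right)}\right) 1 \right)}) = - (-12992 - \frac{140}{\left(-1 + 0\right) 1}) = - (-12992 - \frac{140}{\left(-1\right) 1}) = - (-12992 - \frac{140}{-1}) = - (-12992 - 140 \left(-1\right)) = - (-12992 - -140) = - (-12992 + 140) = \left(-1\right) \left(-12852\right) = 12852$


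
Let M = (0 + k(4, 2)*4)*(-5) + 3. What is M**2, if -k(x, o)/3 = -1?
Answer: 3249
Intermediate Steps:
k(x, o) = 3 (k(x, o) = -3*(-1) = 3)
M = -57 (M = (0 + 3*4)*(-5) + 3 = (0 + 12)*(-5) + 3 = 12*(-5) + 3 = -60 + 3 = -57)
M**2 = (-57)**2 = 3249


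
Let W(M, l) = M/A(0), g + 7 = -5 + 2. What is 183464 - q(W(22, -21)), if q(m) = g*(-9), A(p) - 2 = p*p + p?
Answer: 183374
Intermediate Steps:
g = -10 (g = -7 + (-5 + 2) = -7 - 3 = -10)
A(p) = 2 + p + p**2 (A(p) = 2 + (p*p + p) = 2 + (p**2 + p) = 2 + (p + p**2) = 2 + p + p**2)
W(M, l) = M/2 (W(M, l) = M/(2 + 0 + 0**2) = M/(2 + 0 + 0) = M/2)
q(m) = 90 (q(m) = -10*(-9) = 90)
183464 - q(W(22, -21)) = 183464 - 1*90 = 183464 - 90 = 183374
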